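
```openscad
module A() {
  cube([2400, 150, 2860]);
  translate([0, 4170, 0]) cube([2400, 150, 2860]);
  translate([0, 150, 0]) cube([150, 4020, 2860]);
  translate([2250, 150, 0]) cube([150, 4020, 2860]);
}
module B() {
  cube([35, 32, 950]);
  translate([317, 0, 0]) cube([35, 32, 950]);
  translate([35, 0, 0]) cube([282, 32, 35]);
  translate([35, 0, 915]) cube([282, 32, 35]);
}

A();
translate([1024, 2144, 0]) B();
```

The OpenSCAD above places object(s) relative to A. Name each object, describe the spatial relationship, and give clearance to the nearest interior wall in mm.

Clearances: x = 874, y = 1994; minimum 874 mm.

A is a house frame. B is a picture frame. The picture frame sits inside the house frame, centred. The clearance to the nearest interior wall is 874 mm.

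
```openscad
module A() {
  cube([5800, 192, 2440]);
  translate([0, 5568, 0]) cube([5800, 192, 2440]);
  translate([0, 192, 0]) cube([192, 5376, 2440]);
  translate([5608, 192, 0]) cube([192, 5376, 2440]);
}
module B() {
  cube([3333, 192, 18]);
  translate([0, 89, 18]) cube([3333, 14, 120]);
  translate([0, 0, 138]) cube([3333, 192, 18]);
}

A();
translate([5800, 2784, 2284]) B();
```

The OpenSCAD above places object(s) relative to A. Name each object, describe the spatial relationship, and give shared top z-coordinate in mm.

Both tops at z = 2440 mm.

A is a house frame. B is an I-beam. The I-beam is beside the house frame with their tops flush at z = 2440. The shared top z-coordinate is 2440 mm.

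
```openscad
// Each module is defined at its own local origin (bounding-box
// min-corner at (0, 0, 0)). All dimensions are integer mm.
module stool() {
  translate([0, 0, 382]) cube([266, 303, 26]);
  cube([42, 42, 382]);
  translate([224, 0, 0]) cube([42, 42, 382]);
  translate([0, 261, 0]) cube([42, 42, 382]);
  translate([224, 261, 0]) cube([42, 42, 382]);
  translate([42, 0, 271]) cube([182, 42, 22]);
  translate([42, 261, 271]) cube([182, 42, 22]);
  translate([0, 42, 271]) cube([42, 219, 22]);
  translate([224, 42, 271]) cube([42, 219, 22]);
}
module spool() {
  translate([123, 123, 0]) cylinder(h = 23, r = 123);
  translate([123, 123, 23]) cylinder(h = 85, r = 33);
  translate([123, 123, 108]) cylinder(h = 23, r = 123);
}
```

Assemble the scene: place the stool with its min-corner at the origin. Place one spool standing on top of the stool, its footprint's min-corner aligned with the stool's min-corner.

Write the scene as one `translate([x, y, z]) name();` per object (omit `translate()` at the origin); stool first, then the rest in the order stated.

stool();
translate([0, 0, 408]) spool();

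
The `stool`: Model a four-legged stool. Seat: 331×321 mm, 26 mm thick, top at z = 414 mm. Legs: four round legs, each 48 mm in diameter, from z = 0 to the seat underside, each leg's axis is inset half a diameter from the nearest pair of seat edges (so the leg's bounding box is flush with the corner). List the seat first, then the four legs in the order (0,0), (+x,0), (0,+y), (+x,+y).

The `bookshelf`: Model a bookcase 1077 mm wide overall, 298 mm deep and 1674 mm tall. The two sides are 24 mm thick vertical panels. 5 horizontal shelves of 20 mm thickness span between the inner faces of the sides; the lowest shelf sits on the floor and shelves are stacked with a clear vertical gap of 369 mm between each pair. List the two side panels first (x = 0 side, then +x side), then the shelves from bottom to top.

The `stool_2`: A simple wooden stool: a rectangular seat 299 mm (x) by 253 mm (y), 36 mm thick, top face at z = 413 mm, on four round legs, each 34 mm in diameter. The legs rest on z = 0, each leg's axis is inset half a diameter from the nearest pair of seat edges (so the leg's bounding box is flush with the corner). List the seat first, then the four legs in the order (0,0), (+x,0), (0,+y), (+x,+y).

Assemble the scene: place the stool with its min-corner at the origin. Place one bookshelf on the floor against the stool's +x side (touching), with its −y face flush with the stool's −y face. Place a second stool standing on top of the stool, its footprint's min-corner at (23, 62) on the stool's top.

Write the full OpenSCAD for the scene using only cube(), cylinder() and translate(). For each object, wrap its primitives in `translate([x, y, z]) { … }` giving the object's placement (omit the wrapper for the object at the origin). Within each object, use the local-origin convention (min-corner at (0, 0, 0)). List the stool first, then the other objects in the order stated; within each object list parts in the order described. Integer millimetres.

translate([0, 0, 388]) cube([331, 321, 26]);
translate([24, 24, 0]) cylinder(h = 388, r = 24);
translate([307, 24, 0]) cylinder(h = 388, r = 24);
translate([24, 297, 0]) cylinder(h = 388, r = 24);
translate([307, 297, 0]) cylinder(h = 388, r = 24);
translate([331, 0, 0]) {
  cube([24, 298, 1674]);
  translate([1053, 0, 0]) cube([24, 298, 1674]);
  translate([24, 0, 0]) cube([1029, 298, 20]);
  translate([24, 0, 389]) cube([1029, 298, 20]);
  translate([24, 0, 778]) cube([1029, 298, 20]);
  translate([24, 0, 1167]) cube([1029, 298, 20]);
  translate([24, 0, 1556]) cube([1029, 298, 20]);
}
translate([23, 62, 414]) {
  translate([0, 0, 377]) cube([299, 253, 36]);
  translate([17, 17, 0]) cylinder(h = 377, r = 17);
  translate([282, 17, 0]) cylinder(h = 377, r = 17);
  translate([17, 236, 0]) cylinder(h = 377, r = 17);
  translate([282, 236, 0]) cylinder(h = 377, r = 17);
}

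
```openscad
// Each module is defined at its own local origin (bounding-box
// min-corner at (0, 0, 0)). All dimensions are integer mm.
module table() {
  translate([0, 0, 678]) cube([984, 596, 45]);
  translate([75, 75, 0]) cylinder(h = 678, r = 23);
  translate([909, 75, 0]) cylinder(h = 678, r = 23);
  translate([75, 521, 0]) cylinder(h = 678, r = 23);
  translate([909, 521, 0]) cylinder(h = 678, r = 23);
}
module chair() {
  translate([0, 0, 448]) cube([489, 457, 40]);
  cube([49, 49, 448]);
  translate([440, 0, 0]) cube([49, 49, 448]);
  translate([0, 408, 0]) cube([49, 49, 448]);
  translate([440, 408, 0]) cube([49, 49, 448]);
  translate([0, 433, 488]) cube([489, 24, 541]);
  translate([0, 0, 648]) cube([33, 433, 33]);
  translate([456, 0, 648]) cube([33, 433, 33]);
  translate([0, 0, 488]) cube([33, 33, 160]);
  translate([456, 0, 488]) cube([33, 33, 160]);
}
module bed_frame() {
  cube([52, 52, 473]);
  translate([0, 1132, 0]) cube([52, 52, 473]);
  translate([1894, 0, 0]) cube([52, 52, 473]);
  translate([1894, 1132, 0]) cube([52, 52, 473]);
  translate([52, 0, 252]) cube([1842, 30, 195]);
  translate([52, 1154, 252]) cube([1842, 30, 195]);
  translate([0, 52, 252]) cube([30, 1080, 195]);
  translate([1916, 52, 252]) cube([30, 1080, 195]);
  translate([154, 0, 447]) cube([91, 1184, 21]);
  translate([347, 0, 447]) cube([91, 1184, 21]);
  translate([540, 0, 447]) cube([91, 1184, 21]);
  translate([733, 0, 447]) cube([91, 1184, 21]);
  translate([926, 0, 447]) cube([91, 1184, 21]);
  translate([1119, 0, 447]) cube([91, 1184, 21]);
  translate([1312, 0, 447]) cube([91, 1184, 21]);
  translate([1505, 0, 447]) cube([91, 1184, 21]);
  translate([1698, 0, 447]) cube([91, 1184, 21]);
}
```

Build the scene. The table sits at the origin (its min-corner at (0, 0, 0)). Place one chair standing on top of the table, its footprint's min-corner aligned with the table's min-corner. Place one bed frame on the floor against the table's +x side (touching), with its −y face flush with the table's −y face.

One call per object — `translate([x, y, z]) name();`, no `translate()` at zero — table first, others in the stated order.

table();
translate([0, 0, 723]) chair();
translate([984, 0, 0]) bed_frame();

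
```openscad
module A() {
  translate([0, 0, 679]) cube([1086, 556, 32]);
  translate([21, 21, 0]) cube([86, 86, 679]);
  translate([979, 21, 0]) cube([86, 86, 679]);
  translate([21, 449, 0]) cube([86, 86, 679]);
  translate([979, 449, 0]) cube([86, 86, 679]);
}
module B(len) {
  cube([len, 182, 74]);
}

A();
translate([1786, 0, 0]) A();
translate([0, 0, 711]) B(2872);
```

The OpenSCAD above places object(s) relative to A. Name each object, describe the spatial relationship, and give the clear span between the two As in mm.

Second table starts at x = 1786; first ends at x = 1086; clear span = 1786 − 1086 = 700 mm.

A is a table. B is a beam. A beam spans the tops of two tables. The clear span between the two tables is 700 mm.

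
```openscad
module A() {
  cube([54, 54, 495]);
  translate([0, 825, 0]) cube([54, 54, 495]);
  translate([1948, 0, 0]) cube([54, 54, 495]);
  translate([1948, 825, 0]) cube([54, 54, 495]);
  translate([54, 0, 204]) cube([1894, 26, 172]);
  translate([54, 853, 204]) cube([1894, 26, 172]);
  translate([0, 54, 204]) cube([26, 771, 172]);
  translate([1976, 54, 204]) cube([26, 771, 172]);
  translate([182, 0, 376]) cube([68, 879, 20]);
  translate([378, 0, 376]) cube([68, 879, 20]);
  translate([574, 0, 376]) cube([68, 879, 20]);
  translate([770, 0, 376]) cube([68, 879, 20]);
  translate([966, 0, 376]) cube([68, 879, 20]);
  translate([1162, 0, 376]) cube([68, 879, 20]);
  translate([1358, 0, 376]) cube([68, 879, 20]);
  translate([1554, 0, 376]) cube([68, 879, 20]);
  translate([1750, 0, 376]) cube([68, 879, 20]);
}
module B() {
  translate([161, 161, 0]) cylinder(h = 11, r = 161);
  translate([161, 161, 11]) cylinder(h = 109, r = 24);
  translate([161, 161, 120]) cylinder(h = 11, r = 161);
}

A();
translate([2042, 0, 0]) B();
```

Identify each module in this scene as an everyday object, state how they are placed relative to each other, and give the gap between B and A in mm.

The spool's nearest face is 40 mm from the bed frame's +x face.

A is a bed frame. B is a spool. The spool is on the floor beside the bed frame on its +x side. The gap between the spool and the bed frame is 40 mm.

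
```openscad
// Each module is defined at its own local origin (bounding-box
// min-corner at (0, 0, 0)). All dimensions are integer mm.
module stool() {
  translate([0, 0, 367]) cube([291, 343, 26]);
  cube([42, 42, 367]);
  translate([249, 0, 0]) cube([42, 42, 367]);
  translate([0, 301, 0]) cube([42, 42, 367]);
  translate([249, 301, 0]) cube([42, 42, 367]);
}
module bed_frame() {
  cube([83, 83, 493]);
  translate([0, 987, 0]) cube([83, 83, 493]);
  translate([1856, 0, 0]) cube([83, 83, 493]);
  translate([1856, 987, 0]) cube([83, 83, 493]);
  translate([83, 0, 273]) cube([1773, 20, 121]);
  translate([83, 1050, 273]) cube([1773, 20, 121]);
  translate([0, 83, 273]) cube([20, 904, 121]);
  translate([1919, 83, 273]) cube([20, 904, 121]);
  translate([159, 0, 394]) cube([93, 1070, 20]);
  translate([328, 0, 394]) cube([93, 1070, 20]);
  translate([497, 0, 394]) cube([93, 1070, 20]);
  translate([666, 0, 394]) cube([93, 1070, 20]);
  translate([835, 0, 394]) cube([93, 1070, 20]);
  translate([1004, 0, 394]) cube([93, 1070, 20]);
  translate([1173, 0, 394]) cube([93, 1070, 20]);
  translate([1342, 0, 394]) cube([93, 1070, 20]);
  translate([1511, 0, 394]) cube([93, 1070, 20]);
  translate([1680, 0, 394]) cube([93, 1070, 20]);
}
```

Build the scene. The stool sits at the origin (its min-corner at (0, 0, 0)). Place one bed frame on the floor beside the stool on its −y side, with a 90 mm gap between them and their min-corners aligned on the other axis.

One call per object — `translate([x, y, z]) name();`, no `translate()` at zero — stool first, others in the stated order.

stool();
translate([0, -1160, 0]) bed_frame();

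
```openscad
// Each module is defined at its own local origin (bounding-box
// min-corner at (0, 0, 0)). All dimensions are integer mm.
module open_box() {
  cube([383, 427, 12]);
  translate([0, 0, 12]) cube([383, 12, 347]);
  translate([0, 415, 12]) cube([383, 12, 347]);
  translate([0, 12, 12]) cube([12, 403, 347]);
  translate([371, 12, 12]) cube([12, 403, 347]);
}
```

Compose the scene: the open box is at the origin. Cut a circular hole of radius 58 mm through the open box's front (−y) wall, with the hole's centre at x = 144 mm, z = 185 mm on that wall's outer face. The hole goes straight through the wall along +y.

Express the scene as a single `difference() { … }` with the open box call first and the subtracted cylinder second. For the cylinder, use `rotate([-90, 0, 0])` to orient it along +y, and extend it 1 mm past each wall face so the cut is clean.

difference() {
  open_box();
  translate([144, -1, 185]) rotate([-90, 0, 0]) cylinder(h = 14, r = 58);
}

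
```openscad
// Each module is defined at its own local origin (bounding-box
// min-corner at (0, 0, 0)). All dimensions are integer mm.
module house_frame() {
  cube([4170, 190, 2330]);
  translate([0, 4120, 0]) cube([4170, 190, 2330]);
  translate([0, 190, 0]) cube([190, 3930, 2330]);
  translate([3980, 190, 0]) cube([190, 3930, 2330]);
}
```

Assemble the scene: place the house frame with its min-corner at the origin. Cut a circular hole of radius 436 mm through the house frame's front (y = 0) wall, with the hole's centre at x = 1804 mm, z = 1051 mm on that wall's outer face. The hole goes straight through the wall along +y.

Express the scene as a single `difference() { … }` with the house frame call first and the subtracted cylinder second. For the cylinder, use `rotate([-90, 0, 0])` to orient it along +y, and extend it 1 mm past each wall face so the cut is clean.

difference() {
  house_frame();
  translate([1804, -1, 1051]) rotate([-90, 0, 0]) cylinder(h = 192, r = 436);
}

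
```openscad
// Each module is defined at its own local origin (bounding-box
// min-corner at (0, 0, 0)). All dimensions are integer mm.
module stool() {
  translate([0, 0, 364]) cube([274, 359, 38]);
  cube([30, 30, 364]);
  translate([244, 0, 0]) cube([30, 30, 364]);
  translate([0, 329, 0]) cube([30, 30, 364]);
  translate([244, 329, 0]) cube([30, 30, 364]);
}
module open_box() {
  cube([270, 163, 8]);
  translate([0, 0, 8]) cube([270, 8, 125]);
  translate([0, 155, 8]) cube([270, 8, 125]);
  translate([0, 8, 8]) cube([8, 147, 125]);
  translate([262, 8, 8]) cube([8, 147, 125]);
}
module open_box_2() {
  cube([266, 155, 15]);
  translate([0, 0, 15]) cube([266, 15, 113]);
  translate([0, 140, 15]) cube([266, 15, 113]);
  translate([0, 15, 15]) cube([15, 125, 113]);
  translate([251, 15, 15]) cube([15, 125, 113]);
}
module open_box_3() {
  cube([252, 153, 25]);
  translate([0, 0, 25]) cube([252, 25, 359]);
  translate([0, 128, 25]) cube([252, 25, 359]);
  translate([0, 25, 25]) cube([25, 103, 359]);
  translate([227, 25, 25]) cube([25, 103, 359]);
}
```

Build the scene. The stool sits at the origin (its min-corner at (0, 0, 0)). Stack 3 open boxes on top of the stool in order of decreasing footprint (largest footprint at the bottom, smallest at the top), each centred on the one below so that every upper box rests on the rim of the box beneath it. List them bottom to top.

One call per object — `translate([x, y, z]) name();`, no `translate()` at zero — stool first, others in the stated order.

stool();
translate([2, 98, 402]) open_box();
translate([4, 102, 535]) open_box_2();
translate([11, 103, 663]) open_box_3();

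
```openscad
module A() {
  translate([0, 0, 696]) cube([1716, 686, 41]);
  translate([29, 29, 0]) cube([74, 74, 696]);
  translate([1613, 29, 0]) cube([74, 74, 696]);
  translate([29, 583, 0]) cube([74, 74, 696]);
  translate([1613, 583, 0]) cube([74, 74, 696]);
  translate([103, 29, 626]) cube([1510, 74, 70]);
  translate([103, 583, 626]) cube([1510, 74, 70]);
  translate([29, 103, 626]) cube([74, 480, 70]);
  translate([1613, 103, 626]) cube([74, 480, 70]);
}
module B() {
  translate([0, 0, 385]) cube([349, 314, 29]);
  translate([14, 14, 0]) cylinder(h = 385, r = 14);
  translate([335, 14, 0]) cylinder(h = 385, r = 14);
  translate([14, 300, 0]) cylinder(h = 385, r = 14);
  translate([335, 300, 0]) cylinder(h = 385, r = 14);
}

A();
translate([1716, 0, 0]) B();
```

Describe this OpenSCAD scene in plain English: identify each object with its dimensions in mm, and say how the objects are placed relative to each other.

A is a rectangular dining table. The top is 1716×686×41 mm with its upper surface at z = 737 mm. It stands on four 74×74 mm square legs, each inset 29 mm from the nearest pair of top edges, running from the floor to the underside of the top. Four apron rails, 74 mm thick and 70 mm tall, run between adjacent legs with their top edges flush with the underside of the top and their outer faces flush with the legs' outer faces.

B is a four-legged stool. The seat is 349×314 mm, 29 mm thick, top at z = 414 mm. It stands on four round legs, each 28 mm in diameter, from z = 0 to the seat underside, each leg's axis is inset half a diameter from the nearest pair of seat edges (so the leg's bounding box is flush with the corner).

The stool is against the table's +x side, with their −y faces flush.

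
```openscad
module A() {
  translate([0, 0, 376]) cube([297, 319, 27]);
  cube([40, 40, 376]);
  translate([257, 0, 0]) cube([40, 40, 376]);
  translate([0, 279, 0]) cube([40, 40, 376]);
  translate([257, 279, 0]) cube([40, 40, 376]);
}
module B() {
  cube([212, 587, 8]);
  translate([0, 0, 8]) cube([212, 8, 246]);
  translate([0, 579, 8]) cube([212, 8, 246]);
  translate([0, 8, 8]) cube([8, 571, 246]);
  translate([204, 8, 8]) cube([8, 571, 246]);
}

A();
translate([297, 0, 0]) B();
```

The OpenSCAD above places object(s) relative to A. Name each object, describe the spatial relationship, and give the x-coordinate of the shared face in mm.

The stool's +x face and the open box's −x face are both at x = 297 mm.

A is a stool. B is an open box. The open box is against the stool's +x side, with their −y faces flush. The x-coordinate of the shared face is 297 mm.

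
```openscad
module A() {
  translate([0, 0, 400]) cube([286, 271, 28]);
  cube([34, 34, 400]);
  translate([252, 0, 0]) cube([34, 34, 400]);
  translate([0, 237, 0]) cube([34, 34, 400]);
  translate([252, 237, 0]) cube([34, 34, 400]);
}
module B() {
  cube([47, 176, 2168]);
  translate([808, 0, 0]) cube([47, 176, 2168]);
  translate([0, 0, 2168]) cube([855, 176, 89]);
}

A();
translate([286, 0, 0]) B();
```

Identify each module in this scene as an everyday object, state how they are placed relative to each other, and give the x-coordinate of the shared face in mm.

The stool's +x face and the door frame's −x face are both at x = 286 mm.

A is a stool. B is a door frame. The door frame is against the stool's +x side, with their −y faces flush. The x-coordinate of the shared face is 286 mm.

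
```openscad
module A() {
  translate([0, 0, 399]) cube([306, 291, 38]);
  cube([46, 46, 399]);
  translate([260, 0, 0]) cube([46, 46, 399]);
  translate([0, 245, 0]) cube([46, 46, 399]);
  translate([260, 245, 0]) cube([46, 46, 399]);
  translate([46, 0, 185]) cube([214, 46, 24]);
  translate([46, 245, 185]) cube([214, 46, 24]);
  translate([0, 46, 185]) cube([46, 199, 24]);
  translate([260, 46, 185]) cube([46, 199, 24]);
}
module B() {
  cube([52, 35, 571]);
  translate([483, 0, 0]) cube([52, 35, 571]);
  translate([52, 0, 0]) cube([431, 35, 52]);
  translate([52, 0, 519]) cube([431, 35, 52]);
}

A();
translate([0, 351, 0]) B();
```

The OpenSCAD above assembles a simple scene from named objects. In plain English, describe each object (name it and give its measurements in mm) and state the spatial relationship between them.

A is a four-legged stool. The seat is 306×291 mm, 38 mm thick, top at z = 437 mm. It stands on four square legs, each 46×46 mm in cross-section, from z = 0 to the seat underside, each flush with a corner of the seat. Four stretchers, 46 mm wide and 24 mm tall, connect adjacent legs with their undersides at z = 185 mm, each running between the inner faces of the legs it joins and aligned with the legs' outer faces on the other axis.

B is a rectangular picture frame lying in the x–z plane (depth along y). The opening is 431 mm wide (x) by 467 mm tall (z), surrounded by a border 52 mm wide on all four sides. The frame is 35 mm deep and is made of two full-height vertical stiles with two horizontal rails fitted between them.

The picture frame is on the floor beside the stool on its +y side.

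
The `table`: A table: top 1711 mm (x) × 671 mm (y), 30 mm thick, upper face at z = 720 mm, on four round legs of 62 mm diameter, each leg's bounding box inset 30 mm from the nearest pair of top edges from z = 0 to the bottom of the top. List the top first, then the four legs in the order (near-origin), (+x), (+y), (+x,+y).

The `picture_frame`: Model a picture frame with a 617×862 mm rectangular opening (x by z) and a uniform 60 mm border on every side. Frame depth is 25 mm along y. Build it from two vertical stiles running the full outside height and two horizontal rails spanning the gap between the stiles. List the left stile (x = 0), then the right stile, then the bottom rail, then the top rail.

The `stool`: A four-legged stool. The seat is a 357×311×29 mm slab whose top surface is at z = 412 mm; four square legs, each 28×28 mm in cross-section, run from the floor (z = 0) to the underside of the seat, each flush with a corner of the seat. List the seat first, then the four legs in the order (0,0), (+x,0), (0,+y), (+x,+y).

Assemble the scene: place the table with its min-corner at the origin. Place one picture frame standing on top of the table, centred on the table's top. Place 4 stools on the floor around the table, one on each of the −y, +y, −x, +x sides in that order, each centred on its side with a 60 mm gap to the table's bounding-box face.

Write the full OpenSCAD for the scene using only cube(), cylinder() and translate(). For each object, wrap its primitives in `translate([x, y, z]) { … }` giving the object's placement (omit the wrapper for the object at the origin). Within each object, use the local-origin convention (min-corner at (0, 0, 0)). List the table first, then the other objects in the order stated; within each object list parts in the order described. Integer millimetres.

translate([0, 0, 690]) cube([1711, 671, 30]);
translate([61, 61, 0]) cylinder(h = 690, r = 31);
translate([1650, 61, 0]) cylinder(h = 690, r = 31);
translate([61, 610, 0]) cylinder(h = 690, r = 31);
translate([1650, 610, 0]) cylinder(h = 690, r = 31);
translate([487, 323, 720]) {
  cube([60, 25, 982]);
  translate([677, 0, 0]) cube([60, 25, 982]);
  translate([60, 0, 0]) cube([617, 25, 60]);
  translate([60, 0, 922]) cube([617, 25, 60]);
}
translate([677, -371, 0]) {
  translate([0, 0, 383]) cube([357, 311, 29]);
  cube([28, 28, 383]);
  translate([329, 0, 0]) cube([28, 28, 383]);
  translate([0, 283, 0]) cube([28, 28, 383]);
  translate([329, 283, 0]) cube([28, 28, 383]);
}
translate([677, 731, 0]) {
  translate([0, 0, 383]) cube([357, 311, 29]);
  cube([28, 28, 383]);
  translate([329, 0, 0]) cube([28, 28, 383]);
  translate([0, 283, 0]) cube([28, 28, 383]);
  translate([329, 283, 0]) cube([28, 28, 383]);
}
translate([-417, 180, 0]) {
  translate([0, 0, 383]) cube([357, 311, 29]);
  cube([28, 28, 383]);
  translate([329, 0, 0]) cube([28, 28, 383]);
  translate([0, 283, 0]) cube([28, 28, 383]);
  translate([329, 283, 0]) cube([28, 28, 383]);
}
translate([1771, 180, 0]) {
  translate([0, 0, 383]) cube([357, 311, 29]);
  cube([28, 28, 383]);
  translate([329, 0, 0]) cube([28, 28, 383]);
  translate([0, 283, 0]) cube([28, 28, 383]);
  translate([329, 283, 0]) cube([28, 28, 383]);
}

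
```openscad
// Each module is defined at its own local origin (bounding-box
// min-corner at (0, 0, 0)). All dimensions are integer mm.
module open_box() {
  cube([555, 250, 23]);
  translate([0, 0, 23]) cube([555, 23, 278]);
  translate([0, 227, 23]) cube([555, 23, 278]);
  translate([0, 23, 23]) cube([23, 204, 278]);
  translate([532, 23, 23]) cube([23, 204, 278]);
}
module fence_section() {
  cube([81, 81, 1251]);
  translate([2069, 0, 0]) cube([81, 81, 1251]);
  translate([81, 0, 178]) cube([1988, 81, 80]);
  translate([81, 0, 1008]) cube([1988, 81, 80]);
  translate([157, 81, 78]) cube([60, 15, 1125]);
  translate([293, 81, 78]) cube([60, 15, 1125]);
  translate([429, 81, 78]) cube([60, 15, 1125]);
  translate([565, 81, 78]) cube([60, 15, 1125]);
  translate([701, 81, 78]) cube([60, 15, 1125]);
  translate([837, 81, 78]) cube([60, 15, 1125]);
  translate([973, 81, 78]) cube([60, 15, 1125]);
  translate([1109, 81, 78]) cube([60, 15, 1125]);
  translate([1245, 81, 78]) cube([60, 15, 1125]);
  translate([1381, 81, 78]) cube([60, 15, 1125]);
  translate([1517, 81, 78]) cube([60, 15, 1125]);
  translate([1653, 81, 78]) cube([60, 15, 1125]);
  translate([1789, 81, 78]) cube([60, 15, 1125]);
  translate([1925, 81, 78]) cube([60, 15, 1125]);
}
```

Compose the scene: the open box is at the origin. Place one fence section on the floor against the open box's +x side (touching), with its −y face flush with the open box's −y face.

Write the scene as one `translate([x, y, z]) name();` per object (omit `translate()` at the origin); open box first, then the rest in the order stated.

open_box();
translate([555, 0, 0]) fence_section();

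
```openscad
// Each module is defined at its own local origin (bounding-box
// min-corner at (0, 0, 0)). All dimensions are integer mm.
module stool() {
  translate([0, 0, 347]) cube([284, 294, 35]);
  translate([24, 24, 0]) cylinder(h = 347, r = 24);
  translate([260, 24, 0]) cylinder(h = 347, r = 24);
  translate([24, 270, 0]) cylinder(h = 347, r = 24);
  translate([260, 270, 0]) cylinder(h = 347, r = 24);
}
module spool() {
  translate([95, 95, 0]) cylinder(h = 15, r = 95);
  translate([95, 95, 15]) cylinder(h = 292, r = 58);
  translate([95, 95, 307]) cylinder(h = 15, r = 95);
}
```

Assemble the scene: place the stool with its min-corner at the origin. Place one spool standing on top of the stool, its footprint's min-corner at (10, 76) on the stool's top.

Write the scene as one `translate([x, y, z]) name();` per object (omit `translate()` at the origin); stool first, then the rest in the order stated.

stool();
translate([10, 76, 382]) spool();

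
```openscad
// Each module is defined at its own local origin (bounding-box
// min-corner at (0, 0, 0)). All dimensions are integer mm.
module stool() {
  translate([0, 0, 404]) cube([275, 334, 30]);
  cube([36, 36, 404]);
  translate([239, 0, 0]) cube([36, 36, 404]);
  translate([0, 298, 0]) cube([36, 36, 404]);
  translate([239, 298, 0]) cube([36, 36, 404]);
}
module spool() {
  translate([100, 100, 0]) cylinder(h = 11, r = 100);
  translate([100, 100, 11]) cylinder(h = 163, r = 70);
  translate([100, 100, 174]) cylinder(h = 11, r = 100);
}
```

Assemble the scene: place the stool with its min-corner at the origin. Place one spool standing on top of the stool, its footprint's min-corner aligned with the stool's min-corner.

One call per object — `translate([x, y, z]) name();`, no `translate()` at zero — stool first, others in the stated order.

stool();
translate([0, 0, 434]) spool();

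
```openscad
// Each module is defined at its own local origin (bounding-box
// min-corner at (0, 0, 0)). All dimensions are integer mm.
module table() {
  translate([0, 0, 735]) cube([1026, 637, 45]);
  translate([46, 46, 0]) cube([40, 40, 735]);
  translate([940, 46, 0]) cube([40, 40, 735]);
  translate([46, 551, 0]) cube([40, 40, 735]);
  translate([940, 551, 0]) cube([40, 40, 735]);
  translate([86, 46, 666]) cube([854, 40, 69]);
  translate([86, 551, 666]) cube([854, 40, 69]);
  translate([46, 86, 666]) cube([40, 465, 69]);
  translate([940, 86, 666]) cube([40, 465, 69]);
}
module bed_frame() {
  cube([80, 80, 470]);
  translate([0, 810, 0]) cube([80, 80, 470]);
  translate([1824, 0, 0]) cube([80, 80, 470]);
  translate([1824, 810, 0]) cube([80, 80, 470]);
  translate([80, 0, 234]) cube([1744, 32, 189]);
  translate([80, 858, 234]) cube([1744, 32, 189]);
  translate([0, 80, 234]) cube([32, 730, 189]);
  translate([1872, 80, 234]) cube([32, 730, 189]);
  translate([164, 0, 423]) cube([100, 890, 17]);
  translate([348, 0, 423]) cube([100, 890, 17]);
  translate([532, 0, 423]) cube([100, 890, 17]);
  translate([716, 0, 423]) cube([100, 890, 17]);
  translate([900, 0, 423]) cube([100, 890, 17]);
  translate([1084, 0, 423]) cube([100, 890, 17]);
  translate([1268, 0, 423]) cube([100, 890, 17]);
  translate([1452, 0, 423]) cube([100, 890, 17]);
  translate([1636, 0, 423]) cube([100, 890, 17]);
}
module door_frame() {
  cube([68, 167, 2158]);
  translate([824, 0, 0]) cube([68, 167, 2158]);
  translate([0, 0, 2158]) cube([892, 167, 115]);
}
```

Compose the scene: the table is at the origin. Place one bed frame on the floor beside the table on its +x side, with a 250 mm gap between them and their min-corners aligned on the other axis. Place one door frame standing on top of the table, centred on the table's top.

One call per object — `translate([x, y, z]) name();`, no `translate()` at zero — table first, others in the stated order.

table();
translate([1276, 0, 0]) bed_frame();
translate([67, 235, 780]) door_frame();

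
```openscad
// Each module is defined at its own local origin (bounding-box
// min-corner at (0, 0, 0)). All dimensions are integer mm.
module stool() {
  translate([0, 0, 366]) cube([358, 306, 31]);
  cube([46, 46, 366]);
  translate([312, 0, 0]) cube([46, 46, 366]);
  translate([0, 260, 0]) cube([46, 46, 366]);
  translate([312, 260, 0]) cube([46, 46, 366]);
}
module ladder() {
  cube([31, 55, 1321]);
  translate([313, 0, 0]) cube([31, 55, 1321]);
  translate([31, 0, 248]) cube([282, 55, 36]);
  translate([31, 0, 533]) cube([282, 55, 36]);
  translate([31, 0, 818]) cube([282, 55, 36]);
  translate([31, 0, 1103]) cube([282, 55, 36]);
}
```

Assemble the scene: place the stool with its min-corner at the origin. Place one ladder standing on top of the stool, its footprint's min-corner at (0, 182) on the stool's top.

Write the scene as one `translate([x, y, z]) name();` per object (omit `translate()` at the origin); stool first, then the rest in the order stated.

stool();
translate([0, 182, 397]) ladder();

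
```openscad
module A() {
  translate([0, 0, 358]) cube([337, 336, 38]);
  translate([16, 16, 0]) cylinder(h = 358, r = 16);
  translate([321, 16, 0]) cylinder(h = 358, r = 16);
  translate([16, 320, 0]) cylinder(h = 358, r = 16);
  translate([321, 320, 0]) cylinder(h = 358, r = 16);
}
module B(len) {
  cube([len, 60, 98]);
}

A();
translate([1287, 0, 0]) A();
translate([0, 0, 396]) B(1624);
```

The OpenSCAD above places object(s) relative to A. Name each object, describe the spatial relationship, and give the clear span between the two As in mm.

A is a stool. B is a beam. A beam spans the tops of two stools. The clear span between the two stools is 950 mm.

Second stool starts at x = 1287; first ends at x = 337; clear span = 1287 − 337 = 950 mm.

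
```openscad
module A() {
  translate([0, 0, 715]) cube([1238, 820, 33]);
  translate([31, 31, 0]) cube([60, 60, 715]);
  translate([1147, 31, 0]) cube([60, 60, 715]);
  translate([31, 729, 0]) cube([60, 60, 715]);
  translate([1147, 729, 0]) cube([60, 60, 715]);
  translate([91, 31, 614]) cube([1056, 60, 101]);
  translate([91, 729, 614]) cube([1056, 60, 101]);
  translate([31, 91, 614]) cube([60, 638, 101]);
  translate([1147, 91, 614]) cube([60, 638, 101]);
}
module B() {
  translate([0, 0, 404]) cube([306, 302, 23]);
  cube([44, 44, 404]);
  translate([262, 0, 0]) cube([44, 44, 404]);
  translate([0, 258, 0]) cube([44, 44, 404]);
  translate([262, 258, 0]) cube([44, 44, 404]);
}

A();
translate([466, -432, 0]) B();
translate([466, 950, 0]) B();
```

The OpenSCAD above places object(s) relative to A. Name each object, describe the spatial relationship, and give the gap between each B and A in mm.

A is a table. B is a stool. Two stools sit around the table at the −y, +y sides. The gap between each stool and the table is 130 mm.

Each stool's nearest face is 130 mm from the table's bounding box.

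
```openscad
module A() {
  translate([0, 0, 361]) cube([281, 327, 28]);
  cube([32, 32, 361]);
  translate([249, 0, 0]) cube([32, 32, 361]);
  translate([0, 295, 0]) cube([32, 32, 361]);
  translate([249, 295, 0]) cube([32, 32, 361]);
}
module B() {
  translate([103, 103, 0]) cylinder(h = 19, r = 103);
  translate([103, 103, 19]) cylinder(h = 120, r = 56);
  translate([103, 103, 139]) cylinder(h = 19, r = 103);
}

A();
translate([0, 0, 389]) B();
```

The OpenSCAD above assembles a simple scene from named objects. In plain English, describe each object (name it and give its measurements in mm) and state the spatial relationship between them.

A is a four-legged stool. The seat is 281×327 mm, 28 mm thick, top at z = 389 mm. It stands on four square legs, each 32×32 mm in cross-section, from z = 0 to the seat underside, each flush with a corner of the seat.

B is a spool: two coaxial disc flanges of radius 103 mm and thickness 19 mm, joined by a core cylinder of radius 56 mm and height 120 mm. The lower flange rests on z = 0 and the three cylinders share a vertical axis.

The spool is on top of the stool.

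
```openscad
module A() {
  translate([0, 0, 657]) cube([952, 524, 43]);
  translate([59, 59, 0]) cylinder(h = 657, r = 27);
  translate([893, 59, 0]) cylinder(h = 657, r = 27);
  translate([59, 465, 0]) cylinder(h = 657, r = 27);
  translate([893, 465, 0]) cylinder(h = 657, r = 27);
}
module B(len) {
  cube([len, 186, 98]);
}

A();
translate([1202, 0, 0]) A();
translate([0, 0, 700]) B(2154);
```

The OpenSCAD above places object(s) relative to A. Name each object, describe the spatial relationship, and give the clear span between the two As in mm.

A is a table. B is a beam. A beam spans the tops of two tables. The clear span between the two tables is 250 mm.

Second table starts at x = 1202; first ends at x = 952; clear span = 1202 − 952 = 250 mm.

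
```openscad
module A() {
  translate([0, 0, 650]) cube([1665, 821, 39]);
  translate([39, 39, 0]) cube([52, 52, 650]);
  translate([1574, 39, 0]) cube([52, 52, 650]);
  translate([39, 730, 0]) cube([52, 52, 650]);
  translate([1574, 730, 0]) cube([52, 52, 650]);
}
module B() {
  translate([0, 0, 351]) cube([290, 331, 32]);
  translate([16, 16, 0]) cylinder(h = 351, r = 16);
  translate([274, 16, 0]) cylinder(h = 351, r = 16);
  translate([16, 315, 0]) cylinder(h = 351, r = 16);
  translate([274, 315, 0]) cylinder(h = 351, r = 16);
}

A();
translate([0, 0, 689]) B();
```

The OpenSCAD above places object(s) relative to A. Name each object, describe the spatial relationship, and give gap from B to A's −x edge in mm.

A is a table. B is a stool. The stool is on top of the table. The gap from the stool to the table's −x edge is 0 mm.

The stool's min-x is at 0; the table's min-x is 0; gap = 0 mm.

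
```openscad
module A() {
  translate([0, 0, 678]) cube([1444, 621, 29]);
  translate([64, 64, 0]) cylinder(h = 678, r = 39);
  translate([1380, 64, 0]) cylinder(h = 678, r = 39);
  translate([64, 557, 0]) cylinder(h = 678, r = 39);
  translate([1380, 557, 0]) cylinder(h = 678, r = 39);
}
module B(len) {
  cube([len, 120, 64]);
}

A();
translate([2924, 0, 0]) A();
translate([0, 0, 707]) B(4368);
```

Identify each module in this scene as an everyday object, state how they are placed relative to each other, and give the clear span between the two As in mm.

A is a table. B is a beam. A beam spans the tops of two tables. The clear span between the two tables is 1480 mm.

Second table starts at x = 2924; first ends at x = 1444; clear span = 2924 − 1444 = 1480 mm.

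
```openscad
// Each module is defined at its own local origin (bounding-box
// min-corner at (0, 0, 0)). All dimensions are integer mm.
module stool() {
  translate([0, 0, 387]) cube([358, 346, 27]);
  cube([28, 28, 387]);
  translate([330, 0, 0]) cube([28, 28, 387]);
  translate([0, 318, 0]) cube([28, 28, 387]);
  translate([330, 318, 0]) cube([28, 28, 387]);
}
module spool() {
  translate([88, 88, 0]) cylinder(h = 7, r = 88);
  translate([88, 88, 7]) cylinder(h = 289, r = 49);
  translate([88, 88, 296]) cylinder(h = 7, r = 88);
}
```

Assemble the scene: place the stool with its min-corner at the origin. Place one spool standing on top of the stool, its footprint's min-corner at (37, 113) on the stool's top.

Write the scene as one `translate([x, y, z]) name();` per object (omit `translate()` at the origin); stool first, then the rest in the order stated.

stool();
translate([37, 113, 414]) spool();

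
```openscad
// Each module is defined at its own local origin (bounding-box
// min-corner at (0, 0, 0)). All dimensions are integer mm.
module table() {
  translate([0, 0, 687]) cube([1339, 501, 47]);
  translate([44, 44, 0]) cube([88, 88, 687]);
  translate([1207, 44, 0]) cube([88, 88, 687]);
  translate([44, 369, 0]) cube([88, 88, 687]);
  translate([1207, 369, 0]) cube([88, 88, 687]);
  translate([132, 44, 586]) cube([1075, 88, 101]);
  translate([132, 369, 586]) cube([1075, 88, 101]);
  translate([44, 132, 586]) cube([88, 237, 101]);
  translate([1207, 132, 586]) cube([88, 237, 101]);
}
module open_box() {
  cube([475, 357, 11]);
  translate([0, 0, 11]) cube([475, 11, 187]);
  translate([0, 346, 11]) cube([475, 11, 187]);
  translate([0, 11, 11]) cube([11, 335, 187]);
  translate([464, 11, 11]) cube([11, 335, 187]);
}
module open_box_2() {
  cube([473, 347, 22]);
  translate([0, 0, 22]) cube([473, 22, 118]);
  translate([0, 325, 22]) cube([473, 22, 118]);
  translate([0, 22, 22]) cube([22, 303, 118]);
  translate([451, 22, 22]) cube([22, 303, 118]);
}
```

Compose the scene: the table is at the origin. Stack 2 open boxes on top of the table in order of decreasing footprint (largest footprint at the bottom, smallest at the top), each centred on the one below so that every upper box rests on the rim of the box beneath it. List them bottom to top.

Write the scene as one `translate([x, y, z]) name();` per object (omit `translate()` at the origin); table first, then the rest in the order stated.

table();
translate([432, 72, 734]) open_box();
translate([433, 77, 932]) open_box_2();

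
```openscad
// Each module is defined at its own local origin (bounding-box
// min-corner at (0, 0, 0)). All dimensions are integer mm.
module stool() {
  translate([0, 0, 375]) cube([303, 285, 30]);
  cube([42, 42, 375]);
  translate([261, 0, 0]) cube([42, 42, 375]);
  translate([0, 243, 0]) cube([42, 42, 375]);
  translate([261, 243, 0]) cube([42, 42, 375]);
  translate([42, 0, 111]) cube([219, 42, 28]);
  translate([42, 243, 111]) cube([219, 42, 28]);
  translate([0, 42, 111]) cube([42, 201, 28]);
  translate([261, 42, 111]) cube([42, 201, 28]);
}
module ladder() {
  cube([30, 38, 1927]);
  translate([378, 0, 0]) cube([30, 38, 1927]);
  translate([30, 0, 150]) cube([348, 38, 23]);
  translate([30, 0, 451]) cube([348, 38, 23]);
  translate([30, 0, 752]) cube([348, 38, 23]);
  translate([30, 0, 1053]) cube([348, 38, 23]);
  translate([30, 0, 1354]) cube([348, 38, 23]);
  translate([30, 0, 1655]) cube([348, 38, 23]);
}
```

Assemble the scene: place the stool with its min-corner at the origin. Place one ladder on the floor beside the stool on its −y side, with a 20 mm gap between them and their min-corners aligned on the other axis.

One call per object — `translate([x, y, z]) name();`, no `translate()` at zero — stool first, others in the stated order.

stool();
translate([0, -58, 0]) ladder();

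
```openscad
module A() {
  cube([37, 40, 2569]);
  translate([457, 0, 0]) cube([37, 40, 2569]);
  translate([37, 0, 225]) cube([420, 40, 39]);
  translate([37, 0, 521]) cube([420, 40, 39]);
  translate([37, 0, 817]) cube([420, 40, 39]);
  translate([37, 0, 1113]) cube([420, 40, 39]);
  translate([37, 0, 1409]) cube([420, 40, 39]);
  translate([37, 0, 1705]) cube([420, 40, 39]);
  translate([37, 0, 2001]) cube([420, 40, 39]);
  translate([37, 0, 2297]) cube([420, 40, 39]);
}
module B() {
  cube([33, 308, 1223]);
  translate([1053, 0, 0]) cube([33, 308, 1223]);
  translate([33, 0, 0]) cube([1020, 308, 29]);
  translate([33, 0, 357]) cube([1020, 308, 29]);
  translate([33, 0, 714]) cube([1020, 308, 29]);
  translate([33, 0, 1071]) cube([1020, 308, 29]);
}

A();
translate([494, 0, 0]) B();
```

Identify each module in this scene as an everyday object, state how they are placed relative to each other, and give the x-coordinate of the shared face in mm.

A is a ladder. B is a bookshelf. The bookshelf is against the ladder's +x side, with their −y faces flush. The x-coordinate of the shared face is 494 mm.

The ladder's +x face and the bookshelf's −x face are both at x = 494 mm.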